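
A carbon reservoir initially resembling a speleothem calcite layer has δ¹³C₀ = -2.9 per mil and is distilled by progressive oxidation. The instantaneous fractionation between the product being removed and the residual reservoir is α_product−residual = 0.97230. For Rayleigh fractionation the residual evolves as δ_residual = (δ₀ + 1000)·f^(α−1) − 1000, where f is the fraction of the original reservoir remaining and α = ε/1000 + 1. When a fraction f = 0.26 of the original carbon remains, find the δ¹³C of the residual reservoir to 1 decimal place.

35.0 per mil

Rayleigh residual: δ_res = (δ₀ + 1000)·f^(α−1) − 1000
α − 1 = -0.02770
f^(α−1) = 0.26^(-0.02770) = 1.038019
δ_res = (-2.9 + 1000) × 1.038019 − 1000 = 1035.009 − 1000 = 35.01 per mil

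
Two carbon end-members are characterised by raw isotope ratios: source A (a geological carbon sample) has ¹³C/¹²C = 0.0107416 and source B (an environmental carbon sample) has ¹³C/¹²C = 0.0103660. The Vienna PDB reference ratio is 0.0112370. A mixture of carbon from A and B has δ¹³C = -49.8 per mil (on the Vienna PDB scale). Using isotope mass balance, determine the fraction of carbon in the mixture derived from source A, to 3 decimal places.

δ_A = (0.0107416/0.0112370 − 1)×1000 = (0.955914 − 1)×1000 = -44.086 per mil
δ_B = (0.0103660/0.0112370 − 1)×1000 = (0.922488 − 1)×1000 = -77.512 per mil
f_A = (δ_mix − δ_B)/(δ_A − δ_B) = (-49.8 − (-77.512))/(-44.086 − (-77.512))
f_A = 27.712 / 33.425 = 0.8291

0.829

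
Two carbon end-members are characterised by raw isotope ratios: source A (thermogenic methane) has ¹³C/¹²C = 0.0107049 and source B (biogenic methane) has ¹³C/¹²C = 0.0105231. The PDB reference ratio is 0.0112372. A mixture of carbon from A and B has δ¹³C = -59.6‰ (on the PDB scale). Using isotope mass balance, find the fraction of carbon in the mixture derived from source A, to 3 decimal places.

δ_A = (0.0107049/0.0112372 − 1)×1000 = (0.952631 − 1)×1000 = -47.369‰
δ_B = (0.0105231/0.0112372 − 1)×1000 = (0.936452 − 1)×1000 = -63.548‰
f_A = (δ_mix − δ_B)/(δ_A − δ_B) = (-59.6 − (-63.548))/(-47.369 − (-63.548))
f_A = 3.948 / 16.178 = 0.2440

0.244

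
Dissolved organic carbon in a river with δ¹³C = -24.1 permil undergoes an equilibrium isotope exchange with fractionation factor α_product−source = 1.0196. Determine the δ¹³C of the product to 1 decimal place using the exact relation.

δ_product = (δ_source + 1000)·α − 1000
δ_product = (-24.1 + 1000) × 1.0196 − 1000
δ_product = 995.028 − 1000 = -4.97 permil

-5.0 permil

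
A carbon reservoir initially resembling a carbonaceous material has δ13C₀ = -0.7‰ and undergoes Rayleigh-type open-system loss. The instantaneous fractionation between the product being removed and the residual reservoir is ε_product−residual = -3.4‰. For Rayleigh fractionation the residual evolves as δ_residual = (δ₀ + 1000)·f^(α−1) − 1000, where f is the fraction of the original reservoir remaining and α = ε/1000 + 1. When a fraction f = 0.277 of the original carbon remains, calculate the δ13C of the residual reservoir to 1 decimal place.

Rayleigh residual: δ_res = (δ₀ + 1000)·f^(α−1) − 1000
α = ε/1000 + 1 = 0.99660, so α − 1 = -0.00340
f^(α−1) = 0.277^(-0.00340) = 1.004374
δ_res = (-0.7 + 1000) × 1.004374 − 1000 = 1003.671 − 1000 = 3.67‰

3.7‰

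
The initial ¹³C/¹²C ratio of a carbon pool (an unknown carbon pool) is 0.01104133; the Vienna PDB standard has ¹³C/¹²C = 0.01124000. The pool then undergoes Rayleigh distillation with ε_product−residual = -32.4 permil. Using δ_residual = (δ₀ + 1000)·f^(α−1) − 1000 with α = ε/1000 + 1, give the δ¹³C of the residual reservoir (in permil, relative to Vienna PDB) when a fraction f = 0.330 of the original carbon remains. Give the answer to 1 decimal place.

δ₀ = (0.01104133/0.01124000 − 1)×1000 = (0.982325 − 1)×1000 = -17.675 permil
α − 1 = ε/1000 = -0.0324
f^(α−1) = 0.330^(-0.0324) = 1.036574
δ_res = (-17.675 + 1000) × 1.036574 − 1000 = 1018.252 − 1000 = 18.25 permil

18.3 permil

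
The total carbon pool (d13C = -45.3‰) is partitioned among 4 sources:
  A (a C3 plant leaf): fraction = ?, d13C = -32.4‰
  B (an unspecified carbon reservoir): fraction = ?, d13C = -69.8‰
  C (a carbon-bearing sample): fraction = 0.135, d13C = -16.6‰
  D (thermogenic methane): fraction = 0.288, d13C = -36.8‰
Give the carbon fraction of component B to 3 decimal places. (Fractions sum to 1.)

0.368

Let f_B and f_A be the unknown fractions; fractions sum to 1 so f_B + f_A = 0.577.
Mass balance: Σ fᵢ·δᵢ = δ_bulk ⇒ f_B·(-69.8) + f_A·(-32.4) = -45.3 − (-12.839) = -32.461
Substitute f_A = 0.577 − f_B:
f_B·(-69.8 − -32.4) = -32.461 − 0.577×(-32.4) = -13.766
f_B = -13.766 / -37.4 = 0.3681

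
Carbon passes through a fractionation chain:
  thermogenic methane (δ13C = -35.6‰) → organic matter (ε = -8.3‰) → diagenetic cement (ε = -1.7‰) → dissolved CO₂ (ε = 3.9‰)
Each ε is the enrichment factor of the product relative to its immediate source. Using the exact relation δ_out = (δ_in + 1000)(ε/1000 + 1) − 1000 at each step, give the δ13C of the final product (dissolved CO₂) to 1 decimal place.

-41.5‰

step 1: δ = (-35.60 + 1000)·(-8.3/1000 + 1) − 1000 = -43.60‰
step 2: δ = (-43.60 + 1000)·(-1.7/1000 + 1) − 1000 = -45.23‰
step 3: δ = (-45.23 + 1000)·(3.9/1000 + 1) − 1000 = -41.51‰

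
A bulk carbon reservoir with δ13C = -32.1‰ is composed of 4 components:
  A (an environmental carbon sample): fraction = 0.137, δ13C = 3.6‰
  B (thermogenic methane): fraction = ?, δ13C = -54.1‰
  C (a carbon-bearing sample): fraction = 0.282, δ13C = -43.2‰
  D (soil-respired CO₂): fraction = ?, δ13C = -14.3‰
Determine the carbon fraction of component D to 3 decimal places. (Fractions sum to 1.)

0.277

Let f_D and f_B be the unknown fractions; fractions sum to 1 so f_D + f_B = 0.581.
Mass balance: Σ fᵢ·δᵢ = δ_bulk ⇒ f_D·(-14.3) + f_B·(-54.1) = -32.1 − (-11.689) = -20.411
Substitute f_B = 0.581 − f_D:
f_D·(-14.3 − -54.1) = -20.411 − 0.581×(-54.1) = 11.021
f_D = 11.021 / 39.8 = 0.2769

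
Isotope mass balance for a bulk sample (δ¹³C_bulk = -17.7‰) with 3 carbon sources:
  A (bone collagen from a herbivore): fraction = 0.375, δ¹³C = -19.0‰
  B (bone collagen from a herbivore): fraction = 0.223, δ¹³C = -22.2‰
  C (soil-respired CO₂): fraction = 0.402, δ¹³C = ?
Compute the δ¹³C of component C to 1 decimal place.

Isotope mass balance: δ_bulk = Σ fᵢ·δᵢ.
-17.7 = 0.375×(-19.0) + 0.223×(-22.2) + 0.402×δ_C
0.402·δ_C = -17.7 − (-12.076) = -5.624
δ_C = -5.624 / 0.402 = -13.99‰

-14.0‰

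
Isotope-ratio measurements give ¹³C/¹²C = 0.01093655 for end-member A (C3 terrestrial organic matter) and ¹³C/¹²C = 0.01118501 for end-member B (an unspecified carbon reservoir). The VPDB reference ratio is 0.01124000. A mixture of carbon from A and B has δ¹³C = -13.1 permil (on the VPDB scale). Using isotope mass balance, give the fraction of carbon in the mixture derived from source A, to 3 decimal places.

δ_A = (0.01093655/0.01124000 − 1)×1000 = (0.973003 − 1)×1000 = -26.997 permil
δ_B = (0.01118501/0.01124000 − 1)×1000 = (0.995108 − 1)×1000 = -4.892 permil
f_A = (δ_mix − δ_B)/(δ_A − δ_B) = (-13.1 − (-4.892))/(-26.997 − (-4.892))
f_A = -8.208 / -22.105 = 0.3713

0.371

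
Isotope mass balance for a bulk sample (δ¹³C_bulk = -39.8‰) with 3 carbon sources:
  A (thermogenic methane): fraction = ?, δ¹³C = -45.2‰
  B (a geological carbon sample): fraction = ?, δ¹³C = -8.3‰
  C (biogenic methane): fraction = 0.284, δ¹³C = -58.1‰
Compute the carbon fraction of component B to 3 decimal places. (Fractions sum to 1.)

0.246

Let f_B and f_A be the unknown fractions; fractions sum to 1 so f_B + f_A = 0.716.
Mass balance: Σ fᵢ·δᵢ = δ_bulk ⇒ f_B·(-8.3) + f_A·(-45.2) = -39.8 − (-16.500) = -23.300
Substitute f_A = 0.716 − f_B:
f_B·(-8.3 − -45.2) = -23.300 − 0.716×(-45.2) = 9.064
f_B = 9.064 / 36.9 = 0.2456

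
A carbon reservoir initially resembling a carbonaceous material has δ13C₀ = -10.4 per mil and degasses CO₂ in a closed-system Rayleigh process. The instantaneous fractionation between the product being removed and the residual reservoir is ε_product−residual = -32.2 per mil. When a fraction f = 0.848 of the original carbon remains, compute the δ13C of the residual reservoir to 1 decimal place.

Rayleigh residual: δ_res = (δ₀ + 1000)·f^(α−1) − 1000
α = ε/1000 + 1 = 0.96780, so α − 1 = -0.03220
f^(α−1) = 0.848^(-0.03220) = 1.005323
δ_res = (-10.4 + 1000) × 1.005323 − 1000 = 994.868 − 1000 = -5.13 per mil

-5.1 per mil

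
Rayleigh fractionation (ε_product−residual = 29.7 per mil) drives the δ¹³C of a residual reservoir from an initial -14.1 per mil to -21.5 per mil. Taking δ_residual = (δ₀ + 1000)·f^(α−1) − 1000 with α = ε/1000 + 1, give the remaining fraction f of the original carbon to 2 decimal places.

α − 1 = ε/1000 = 0.0297
(δ_res + 1000)/(δ₀ + 1000) = (-21.5 + 1000)/(-14.1 + 1000) = 978.5/985.9 = 0.992494
f = 0.992494^(1/0.0297) = exp(ln(0.992494)/0.0297) = exp(-0.00753/0.0297)
f = exp(-0.2537) = 0.7759

0.78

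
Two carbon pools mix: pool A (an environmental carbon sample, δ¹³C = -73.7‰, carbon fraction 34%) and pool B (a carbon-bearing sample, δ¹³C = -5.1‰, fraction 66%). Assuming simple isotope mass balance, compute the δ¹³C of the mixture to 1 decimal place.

-28.4‰

δ_mix = f_A·δ_A + f_B·δ_B
δ_mix = 0.34 × (-73.7) + 0.66 × (-5.1)
δ_mix = -25.06 + -3.37 = -28.42‰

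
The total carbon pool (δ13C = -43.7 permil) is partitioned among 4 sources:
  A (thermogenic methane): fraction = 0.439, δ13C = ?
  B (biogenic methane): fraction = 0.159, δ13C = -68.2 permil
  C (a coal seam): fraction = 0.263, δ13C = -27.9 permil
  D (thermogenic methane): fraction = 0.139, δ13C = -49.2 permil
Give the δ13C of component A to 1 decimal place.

-42.6 permil

Isotope mass balance: δ_bulk = Σ fᵢ·δᵢ.
-43.7 = 0.439×δ_A + 0.159×(-68.2) + 0.263×(-27.9) + 0.139×(-49.2)
0.439·δ_A = -43.7 − (-25.020) = -18.680
δ_A = -18.680 / 0.439 = -42.55 permil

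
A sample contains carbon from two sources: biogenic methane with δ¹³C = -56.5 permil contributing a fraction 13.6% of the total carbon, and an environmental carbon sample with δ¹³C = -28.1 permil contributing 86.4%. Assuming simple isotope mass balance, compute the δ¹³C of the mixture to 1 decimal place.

δ_mix = f_A·δ_A + f_B·δ_B
δ_mix = 0.136 × (-56.5) + 0.864 × (-28.1)
δ_mix = -7.68 + -24.28 = -31.96 permil

-32.0 permil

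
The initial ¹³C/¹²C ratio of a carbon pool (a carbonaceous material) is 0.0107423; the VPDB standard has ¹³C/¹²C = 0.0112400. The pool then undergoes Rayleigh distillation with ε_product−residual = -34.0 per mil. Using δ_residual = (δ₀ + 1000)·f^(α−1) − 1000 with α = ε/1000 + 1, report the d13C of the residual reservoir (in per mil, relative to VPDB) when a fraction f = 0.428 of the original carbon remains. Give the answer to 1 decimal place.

-16.3 per mil

δ₀ = (0.0107423/0.0112400 − 1)×1000 = (0.955721 − 1)×1000 = -44.279 per mil
α − 1 = ε/1000 = -0.0340
f^(α−1) = 0.428^(-0.0340) = 1.029274
δ_res = (-44.279 + 1000) × 1.029274 − 1000 = 983.698 − 1000 = -16.30 per mil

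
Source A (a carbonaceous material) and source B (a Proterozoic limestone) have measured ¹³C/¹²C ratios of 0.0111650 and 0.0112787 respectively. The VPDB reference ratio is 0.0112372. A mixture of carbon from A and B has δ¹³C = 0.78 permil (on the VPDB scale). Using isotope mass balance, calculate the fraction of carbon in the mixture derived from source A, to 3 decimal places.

0.288

δ_A = (0.0111650/0.0112372 − 1)×1000 = (0.993575 − 1)×1000 = -6.425 permil
δ_B = (0.0112787/0.0112372 − 1)×1000 = (1.003693 − 1)×1000 = 3.693 permil
f_A = (δ_mix − δ_B)/(δ_A − δ_B) = (0.78 − (3.693))/(-6.425 − (3.693))
f_A = -2.913 / -10.118 = 0.2879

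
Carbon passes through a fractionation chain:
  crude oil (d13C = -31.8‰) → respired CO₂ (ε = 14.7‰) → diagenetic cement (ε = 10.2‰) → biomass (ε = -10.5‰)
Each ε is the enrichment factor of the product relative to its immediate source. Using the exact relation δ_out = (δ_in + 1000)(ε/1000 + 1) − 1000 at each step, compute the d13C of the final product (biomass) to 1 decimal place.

-18.0‰

step 1: δ = (-31.80 + 1000)·(14.7/1000 + 1) − 1000 = -17.57‰
step 2: δ = (-17.57 + 1000)·(10.2/1000 + 1) − 1000 = -7.55‰
step 3: δ = (-7.55 + 1000)·(-10.5/1000 + 1) − 1000 = -17.97‰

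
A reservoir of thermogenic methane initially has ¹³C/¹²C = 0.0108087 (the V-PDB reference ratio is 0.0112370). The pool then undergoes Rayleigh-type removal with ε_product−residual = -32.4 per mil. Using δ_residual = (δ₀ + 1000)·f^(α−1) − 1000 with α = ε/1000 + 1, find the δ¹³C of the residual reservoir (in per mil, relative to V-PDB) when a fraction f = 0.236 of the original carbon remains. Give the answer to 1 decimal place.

δ₀ = (0.0108087/0.0112370 − 1)×1000 = (0.961885 − 1)×1000 = -38.115 per mil
α − 1 = ε/1000 = -0.0324
f^(α−1) = 0.236^(-0.0324) = 1.047895
δ_res = (-38.115 + 1000) × 1.047895 − 1000 = 1007.954 − 1000 = 7.95 per mil

8.0 per mil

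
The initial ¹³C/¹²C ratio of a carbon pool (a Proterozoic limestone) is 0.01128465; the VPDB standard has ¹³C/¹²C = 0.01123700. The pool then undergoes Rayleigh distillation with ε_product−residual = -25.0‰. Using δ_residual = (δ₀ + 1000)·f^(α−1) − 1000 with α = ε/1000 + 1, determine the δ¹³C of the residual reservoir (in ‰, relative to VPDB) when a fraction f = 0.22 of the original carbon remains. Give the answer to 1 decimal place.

δ₀ = (0.01128465/0.01123700 − 1)×1000 = (1.004240 − 1)×1000 = 4.240‰
α − 1 = ε/1000 = -0.0250
f^(α−1) = 0.22^(-0.0250) = 1.038579
δ_res = (4.240 + 1000) × 1.038579 − 1000 = 1042.983 − 1000 = 42.98‰

43.0‰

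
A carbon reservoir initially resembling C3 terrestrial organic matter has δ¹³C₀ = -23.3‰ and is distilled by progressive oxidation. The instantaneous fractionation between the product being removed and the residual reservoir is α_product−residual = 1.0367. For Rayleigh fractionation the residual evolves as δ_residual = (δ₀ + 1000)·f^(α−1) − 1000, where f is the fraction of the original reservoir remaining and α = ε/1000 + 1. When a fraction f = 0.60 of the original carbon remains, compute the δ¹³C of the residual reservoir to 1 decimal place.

-41.4‰

Rayleigh residual: δ_res = (δ₀ + 1000)·f^(α−1) − 1000
α − 1 = 0.03670
f^(α−1) = 0.60^(0.03670) = 0.981427
δ_res = (-23.3 + 1000) × 0.981427 − 1000 = 958.560 − 1000 = -41.44‰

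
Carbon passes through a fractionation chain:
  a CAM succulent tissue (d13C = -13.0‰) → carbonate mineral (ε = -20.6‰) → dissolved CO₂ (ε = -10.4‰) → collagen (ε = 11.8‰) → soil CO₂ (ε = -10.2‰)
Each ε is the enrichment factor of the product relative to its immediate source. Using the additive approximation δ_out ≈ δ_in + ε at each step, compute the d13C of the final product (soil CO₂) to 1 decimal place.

-42.4‰

step 1: δ ≈ -13.0 + (-20.6) = -33.6‰
step 2: δ ≈ -33.6 + (-10.4) = -44.0‰
step 3: δ ≈ -44.0 + (11.8) = -32.2‰
step 4: δ ≈ -32.2 + (-10.2) = -42.4‰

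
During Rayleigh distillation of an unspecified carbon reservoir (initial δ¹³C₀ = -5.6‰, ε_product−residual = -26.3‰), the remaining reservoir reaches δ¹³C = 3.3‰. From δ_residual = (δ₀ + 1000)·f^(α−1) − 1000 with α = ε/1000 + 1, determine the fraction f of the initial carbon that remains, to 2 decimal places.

α − 1 = ε/1000 = -0.0263
(δ_res + 1000)/(δ₀ + 1000) = (3.3 + 1000)/(-5.6 + 1000) = 1003.3/994.4 = 1.008950
f = 1.008950^(1/-0.0263) = exp(ln(1.008950)/-0.0263) = exp(0.00891/-0.0263)
f = exp(-0.3388) = 0.7126

0.71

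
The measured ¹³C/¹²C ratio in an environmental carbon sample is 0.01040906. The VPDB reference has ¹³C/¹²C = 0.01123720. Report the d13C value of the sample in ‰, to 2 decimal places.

d13C = (R_sample / R_standard − 1) × 1000
R_sample / R_standard = 0.01040906 / 0.01123720 = 0.926304
d13C = (0.926304 − 1) × 1000 = -73.696‰

-73.70‰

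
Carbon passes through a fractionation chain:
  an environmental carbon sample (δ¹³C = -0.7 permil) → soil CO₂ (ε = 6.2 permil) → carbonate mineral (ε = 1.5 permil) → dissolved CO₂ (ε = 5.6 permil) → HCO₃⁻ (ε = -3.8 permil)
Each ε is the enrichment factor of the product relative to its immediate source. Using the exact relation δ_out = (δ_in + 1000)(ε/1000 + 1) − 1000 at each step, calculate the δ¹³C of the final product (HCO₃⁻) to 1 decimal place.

step 1: δ = (-0.70 + 1000)·(6.2/1000 + 1) − 1000 = 5.50 permil
step 2: δ = (5.50 + 1000)·(1.5/1000 + 1) − 1000 = 7.00 permil
step 3: δ = (7.00 + 1000)·(5.6/1000 + 1) − 1000 = 12.64 permil
step 4: δ = (12.64 + 1000)·(-3.8/1000 + 1) − 1000 = 8.80 permil

8.8 permil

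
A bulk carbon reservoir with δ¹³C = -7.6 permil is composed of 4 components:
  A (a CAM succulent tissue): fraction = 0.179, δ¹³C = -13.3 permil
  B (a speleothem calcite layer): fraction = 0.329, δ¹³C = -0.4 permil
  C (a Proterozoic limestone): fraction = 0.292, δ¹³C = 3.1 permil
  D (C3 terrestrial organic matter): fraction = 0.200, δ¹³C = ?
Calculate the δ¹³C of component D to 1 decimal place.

Isotope mass balance: δ_bulk = Σ fᵢ·δᵢ.
-7.6 = 0.179×(-13.3) + 0.329×(-0.4) + 0.292×(3.1) + 0.200×δ_D
0.200·δ_D = -7.6 − (-1.607) = -5.993
δ_D = -5.993 / 0.200 = -29.96 permil

-30.0 permil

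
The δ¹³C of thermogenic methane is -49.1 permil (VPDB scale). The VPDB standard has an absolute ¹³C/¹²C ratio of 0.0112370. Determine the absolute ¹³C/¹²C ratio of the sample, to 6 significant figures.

0.0106853

R_sample = R_standard × (δ¹³C/1000 + 1)
R_sample = 0.0112370 × (-49.1/1000 + 1) = 0.0112370 × 0.950900
R_sample = 0.0106853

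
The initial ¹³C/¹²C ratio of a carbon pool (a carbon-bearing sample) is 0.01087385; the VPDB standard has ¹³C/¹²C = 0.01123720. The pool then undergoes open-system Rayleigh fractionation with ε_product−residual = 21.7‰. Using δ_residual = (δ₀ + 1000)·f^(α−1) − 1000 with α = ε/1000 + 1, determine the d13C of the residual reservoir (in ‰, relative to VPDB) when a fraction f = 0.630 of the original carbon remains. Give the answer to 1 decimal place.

-42.0‰

δ₀ = (0.01087385/0.01123720 − 1)×1000 = (0.967665 − 1)×1000 = -32.335‰
α − 1 = ε/1000 = 0.0217
f^(α−1) = 0.630^(0.0217) = 0.990024
δ_res = (-32.335 + 1000) × 0.990024 − 1000 = 958.012 − 1000 = -41.99‰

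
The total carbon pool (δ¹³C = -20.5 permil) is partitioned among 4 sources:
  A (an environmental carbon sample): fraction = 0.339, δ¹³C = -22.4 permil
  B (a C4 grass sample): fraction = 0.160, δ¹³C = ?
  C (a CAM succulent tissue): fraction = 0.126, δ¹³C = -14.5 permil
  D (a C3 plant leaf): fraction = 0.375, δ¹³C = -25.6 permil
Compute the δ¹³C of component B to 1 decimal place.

Isotope mass balance: δ_bulk = Σ fᵢ·δᵢ.
-20.5 = 0.339×(-22.4) + 0.160×δ_B + 0.126×(-14.5) + 0.375×(-25.6)
0.160·δ_B = -20.5 − (-19.021) = -1.479
δ_B = -1.479 / 0.160 = -9.25 permil

-9.2 permil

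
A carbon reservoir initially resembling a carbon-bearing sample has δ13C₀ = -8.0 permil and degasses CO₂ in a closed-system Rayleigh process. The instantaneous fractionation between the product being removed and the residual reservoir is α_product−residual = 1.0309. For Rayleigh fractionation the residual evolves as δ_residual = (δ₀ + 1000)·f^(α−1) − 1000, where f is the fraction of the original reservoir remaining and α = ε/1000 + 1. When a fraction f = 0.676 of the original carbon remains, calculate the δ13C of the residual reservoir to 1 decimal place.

-19.9 permil

Rayleigh residual: δ_res = (δ₀ + 1000)·f^(α−1) − 1000
α − 1 = 0.03090
f^(α−1) = 0.676^(0.03090) = 0.987974
δ_res = (-8.0 + 1000) × 0.987974 − 1000 = 980.070 − 1000 = -19.93 permil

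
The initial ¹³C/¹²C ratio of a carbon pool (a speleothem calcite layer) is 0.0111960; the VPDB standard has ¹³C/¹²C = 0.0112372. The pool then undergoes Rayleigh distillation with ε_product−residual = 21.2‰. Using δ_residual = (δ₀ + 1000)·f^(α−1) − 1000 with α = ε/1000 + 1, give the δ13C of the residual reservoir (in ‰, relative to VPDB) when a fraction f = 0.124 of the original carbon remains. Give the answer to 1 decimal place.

δ₀ = (0.0111960/0.0112372 − 1)×1000 = (0.996334 − 1)×1000 = -3.666‰
α − 1 = ε/1000 = 0.0212
f^(α−1) = 0.124^(0.0212) = 0.956710
δ_res = (-3.666 + 1000) × 0.956710 − 1000 = 953.203 − 1000 = -46.80‰

-46.8‰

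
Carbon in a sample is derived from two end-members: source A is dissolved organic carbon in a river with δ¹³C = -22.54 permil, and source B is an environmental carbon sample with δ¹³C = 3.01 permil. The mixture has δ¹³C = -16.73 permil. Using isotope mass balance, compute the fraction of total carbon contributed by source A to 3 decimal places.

δ_mix = f_A·δ_A + (1 − f_A)·δ_B  ⇒  f_A = (δ_mix − δ_B)/(δ_A − δ_B)
f_A = (-16.73 − (3.01)) / (-22.54 − (3.01))
f_A = -19.74 / -25.55 = 0.7726

0.773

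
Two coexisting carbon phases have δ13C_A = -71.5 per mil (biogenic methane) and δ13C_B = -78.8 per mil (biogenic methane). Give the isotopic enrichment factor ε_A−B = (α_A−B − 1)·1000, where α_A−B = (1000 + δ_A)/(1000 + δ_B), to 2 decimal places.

α_A−B = (1000 + -71.5) / (1000 + -78.8) = 928.5 / 921.2 = 1.007924
ε_A−B = (1.007924 − 1) × 1000 = 7.924 per mil
(The approximation ε ≈ δ_A − δ_B would give 7.3 per mil.)

7.92 per mil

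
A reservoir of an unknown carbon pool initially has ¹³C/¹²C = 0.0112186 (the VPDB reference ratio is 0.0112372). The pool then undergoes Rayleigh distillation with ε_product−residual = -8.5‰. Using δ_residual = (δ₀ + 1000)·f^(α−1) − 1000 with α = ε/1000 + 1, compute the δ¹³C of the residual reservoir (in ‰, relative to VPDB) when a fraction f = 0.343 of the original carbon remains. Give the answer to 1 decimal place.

7.5‰

δ₀ = (0.0112186/0.0112372 − 1)×1000 = (0.998345 − 1)×1000 = -1.655‰
α − 1 = ε/1000 = -0.0085
f^(α−1) = 0.343^(-0.0085) = 1.009137
δ_res = (-1.655 + 1000) × 1.009137 − 1000 = 1007.466 − 1000 = 7.47‰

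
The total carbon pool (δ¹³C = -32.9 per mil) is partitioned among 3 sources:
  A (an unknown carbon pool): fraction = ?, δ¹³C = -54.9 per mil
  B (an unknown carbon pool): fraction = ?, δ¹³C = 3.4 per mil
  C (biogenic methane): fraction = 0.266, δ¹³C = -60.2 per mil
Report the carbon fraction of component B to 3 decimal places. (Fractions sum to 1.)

Let f_B and f_A be the unknown fractions; fractions sum to 1 so f_B + f_A = 0.734.
Mass balance: Σ fᵢ·δᵢ = δ_bulk ⇒ f_B·(3.4) + f_A·(-54.9) = -32.9 − (-16.013) = -16.887
Substitute f_A = 0.734 − f_B:
f_B·(3.4 − -54.9) = -16.887 − 0.734×(-54.9) = 23.410
f_B = 23.410 / 58.3 = 0.4015

0.402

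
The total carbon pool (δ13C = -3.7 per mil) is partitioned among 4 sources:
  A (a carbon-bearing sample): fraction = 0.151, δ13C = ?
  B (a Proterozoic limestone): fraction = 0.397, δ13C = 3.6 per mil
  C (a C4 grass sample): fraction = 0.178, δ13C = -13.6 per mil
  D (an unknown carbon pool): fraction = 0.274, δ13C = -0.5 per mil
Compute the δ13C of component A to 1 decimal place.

-17.0 per mil

Isotope mass balance: δ_bulk = Σ fᵢ·δᵢ.
-3.7 = 0.151×δ_A + 0.397×(3.6) + 0.178×(-13.6) + 0.274×(-0.5)
0.151·δ_A = -3.7 − (-1.129) = -2.571
δ_A = -2.571 / 0.151 = -17.03 per mil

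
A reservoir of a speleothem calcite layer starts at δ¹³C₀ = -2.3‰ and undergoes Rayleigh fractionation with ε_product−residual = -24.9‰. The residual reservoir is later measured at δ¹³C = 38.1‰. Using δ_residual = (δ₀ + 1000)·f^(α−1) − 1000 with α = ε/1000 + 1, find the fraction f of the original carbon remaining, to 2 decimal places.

α − 1 = ε/1000 = -0.0249
(δ_res + 1000)/(δ₀ + 1000) = (38.1 + 1000)/(-2.3 + 1000) = 1038.1/997.7 = 1.040493
f = 1.040493^(1/-0.0249) = exp(ln(1.040493)/-0.0249) = exp(0.03969/-0.0249)
f = exp(-1.5942) = 0.2031

0.20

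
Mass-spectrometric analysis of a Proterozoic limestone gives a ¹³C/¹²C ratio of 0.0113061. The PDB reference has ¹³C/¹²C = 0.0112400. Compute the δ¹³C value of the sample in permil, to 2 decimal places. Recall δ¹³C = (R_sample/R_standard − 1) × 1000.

5.88 permil

δ¹³C = (R_sample / R_standard − 1) × 1000
R_sample / R_standard = 0.0113061 / 0.0112400 = 1.005881
δ¹³C = (1.005881 − 1) × 1000 = 5.881 permil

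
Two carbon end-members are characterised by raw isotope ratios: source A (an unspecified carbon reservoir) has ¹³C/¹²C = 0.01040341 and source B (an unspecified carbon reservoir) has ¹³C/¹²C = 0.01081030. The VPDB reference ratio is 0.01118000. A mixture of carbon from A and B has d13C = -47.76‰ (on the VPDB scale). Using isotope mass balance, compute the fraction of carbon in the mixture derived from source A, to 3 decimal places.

δ_A = (0.01040341/0.01118000 − 1)×1000 = (0.930538 − 1)×1000 = -69.462‰
δ_B = (0.01081030/0.01118000 − 1)×1000 = (0.966932 − 1)×1000 = -33.068‰
f_A = (δ_mix − δ_B)/(δ_A − δ_B) = (-47.76 − (-33.068))/(-69.462 − (-33.068))
f_A = -14.692 / -36.394 = 0.4037

0.404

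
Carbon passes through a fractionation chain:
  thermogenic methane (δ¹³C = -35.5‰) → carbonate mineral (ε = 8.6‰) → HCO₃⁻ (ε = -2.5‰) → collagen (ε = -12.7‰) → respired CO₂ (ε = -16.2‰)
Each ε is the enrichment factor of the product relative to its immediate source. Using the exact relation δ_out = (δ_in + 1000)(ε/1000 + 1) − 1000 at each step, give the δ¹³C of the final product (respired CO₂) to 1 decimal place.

-57.5‰

step 1: δ = (-35.50 + 1000)·(8.6/1000 + 1) − 1000 = -27.21‰
step 2: δ = (-27.21 + 1000)·(-2.5/1000 + 1) − 1000 = -29.64‰
step 3: δ = (-29.64 + 1000)·(-12.7/1000 + 1) − 1000 = -41.96‰
step 4: δ = (-41.96 + 1000)·(-16.2/1000 + 1) − 1000 = -57.48‰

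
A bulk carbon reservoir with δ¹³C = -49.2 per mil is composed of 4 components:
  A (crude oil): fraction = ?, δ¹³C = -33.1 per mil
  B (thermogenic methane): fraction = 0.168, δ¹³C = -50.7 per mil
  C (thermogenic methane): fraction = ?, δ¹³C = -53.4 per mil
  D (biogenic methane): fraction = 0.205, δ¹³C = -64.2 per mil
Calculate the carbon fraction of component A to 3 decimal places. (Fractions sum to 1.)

Let f_A and f_C be the unknown fractions; fractions sum to 1 so f_A + f_C = 0.627.
Mass balance: Σ fᵢ·δᵢ = δ_bulk ⇒ f_A·(-33.1) + f_C·(-53.4) = -49.2 − (-21.679) = -27.521
Substitute f_C = 0.627 − f_A:
f_A·(-33.1 − -53.4) = -27.521 − 0.627×(-53.4) = 5.960
f_A = 5.960 / 20.3 = 0.2936

0.294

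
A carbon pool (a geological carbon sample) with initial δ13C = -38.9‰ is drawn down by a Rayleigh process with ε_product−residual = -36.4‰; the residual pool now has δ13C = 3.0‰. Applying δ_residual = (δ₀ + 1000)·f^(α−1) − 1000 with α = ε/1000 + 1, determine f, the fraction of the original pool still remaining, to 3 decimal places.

0.310

α − 1 = ε/1000 = -0.0364
(δ_res + 1000)/(δ₀ + 1000) = (3.0 + 1000)/(-38.9 + 1000) = 1003.0/961.1 = 1.043596
f = 1.043596^(1/-0.0364) = exp(ln(1.043596)/-0.0364) = exp(0.04267/-0.0364)
f = exp(-1.1723) = 0.3096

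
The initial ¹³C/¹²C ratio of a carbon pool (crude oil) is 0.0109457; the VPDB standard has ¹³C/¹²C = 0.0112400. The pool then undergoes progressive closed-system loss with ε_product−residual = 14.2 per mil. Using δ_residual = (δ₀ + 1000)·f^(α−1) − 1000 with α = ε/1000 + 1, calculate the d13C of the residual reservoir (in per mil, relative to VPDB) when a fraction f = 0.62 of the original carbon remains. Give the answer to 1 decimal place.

-32.8 per mil

δ₀ = (0.0109457/0.0112400 − 1)×1000 = (0.973817 − 1)×1000 = -26.183 per mil
α − 1 = ε/1000 = 0.0142
f^(α−1) = 0.62^(0.0142) = 0.993235
δ_res = (-26.183 + 1000) × 0.993235 − 1000 = 967.229 − 1000 = -32.77 per mil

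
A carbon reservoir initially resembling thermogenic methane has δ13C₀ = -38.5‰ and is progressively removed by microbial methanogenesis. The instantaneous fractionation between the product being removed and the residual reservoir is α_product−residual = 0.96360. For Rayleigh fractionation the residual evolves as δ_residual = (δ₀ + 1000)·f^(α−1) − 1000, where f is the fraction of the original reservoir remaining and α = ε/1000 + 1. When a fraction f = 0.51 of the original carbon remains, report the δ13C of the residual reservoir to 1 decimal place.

-14.6‰

Rayleigh residual: δ_res = (δ₀ + 1000)·f^(α−1) − 1000
α − 1 = -0.03640
f^(α−1) = 0.51^(-0.03640) = 1.024813
δ_res = (-38.5 + 1000) × 1.024813 − 1000 = 985.357 − 1000 = -14.64‰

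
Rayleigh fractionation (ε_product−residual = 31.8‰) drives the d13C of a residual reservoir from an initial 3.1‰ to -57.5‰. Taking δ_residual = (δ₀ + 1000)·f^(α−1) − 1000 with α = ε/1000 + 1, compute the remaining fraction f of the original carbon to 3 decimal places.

α − 1 = ε/1000 = 0.0318
(δ_res + 1000)/(δ₀ + 1000) = (-57.5 + 1000)/(3.1 + 1000) = 942.5/1003.1 = 0.939587
f = 0.939587^(1/0.0318) = exp(ln(0.939587)/0.0318) = exp(-0.06231/0.0318)
f = exp(-1.9596) = 0.1409

0.141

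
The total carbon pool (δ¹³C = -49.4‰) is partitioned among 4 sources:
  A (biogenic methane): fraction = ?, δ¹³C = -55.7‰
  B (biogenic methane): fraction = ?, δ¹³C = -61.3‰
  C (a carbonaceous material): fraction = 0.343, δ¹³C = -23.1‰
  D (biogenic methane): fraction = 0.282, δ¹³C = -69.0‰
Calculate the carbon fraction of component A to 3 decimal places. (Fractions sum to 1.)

0.173

Let f_A and f_B be the unknown fractions; fractions sum to 1 so f_A + f_B = 0.375.
Mass balance: Σ fᵢ·δᵢ = δ_bulk ⇒ f_A·(-55.7) + f_B·(-61.3) = -49.4 − (-27.381) = -22.019
Substitute f_B = 0.375 − f_A:
f_A·(-55.7 − -61.3) = -22.019 − 0.375×(-61.3) = 0.969
f_A = 0.969 / 5.6 = 0.1730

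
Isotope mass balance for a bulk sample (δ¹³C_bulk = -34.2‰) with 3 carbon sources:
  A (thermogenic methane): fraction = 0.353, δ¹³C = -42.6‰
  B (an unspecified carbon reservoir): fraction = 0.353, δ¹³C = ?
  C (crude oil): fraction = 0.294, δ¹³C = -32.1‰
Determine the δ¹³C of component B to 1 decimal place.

-27.5‰

Isotope mass balance: δ_bulk = Σ fᵢ·δᵢ.
-34.2 = 0.353×(-42.6) + 0.353×δ_B + 0.294×(-32.1)
0.353·δ_B = -34.2 − (-24.475) = -9.725
δ_B = -9.725 / 0.353 = -27.55‰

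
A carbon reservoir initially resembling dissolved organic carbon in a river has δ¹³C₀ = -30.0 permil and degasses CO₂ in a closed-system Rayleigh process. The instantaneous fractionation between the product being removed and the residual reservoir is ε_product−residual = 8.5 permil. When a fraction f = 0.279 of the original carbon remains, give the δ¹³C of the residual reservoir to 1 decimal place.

Rayleigh residual: δ_res = (δ₀ + 1000)·f^(α−1) − 1000
α = ε/1000 + 1 = 1.00850, so α − 1 = 0.00850
f^(α−1) = 0.279^(0.00850) = 0.989208
δ_res = (-30.0 + 1000) × 0.989208 − 1000 = 959.532 − 1000 = -40.47 permil

-40.5 permil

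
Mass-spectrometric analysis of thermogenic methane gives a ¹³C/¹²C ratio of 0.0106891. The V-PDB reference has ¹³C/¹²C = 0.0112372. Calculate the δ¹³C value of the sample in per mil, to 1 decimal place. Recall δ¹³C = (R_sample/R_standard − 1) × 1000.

-48.8 per mil

δ¹³C = (R_sample / R_standard − 1) × 1000
R_sample / R_standard = 0.0106891 / 0.0112372 = 0.951225
δ¹³C = (0.951225 − 1) × 1000 = -48.78 per mil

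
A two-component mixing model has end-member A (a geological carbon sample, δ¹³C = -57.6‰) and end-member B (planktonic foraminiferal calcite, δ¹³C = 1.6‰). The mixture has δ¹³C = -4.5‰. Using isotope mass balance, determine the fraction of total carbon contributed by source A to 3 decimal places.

δ_mix = f_A·δ_A + (1 − f_A)·δ_B  ⇒  f_A = (δ_mix − δ_B)/(δ_A − δ_B)
f_A = (-4.5 − (1.6)) / (-57.6 − (1.6))
f_A = -6.1 / -59.2 = 0.1030

0.103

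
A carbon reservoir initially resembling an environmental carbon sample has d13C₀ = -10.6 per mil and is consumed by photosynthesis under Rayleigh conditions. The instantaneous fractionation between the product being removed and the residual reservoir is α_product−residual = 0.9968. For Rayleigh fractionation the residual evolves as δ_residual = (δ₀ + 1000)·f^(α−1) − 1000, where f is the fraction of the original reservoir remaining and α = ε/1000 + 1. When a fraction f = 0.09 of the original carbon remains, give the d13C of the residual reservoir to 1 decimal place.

Rayleigh residual: δ_res = (δ₀ + 1000)·f^(α−1) − 1000
α − 1 = -0.00320
f^(α−1) = 0.09^(-0.00320) = 1.007735
δ_res = (-10.6 + 1000) × 1.007735 − 1000 = 997.053 − 1000 = -2.95 per mil

-2.9 per mil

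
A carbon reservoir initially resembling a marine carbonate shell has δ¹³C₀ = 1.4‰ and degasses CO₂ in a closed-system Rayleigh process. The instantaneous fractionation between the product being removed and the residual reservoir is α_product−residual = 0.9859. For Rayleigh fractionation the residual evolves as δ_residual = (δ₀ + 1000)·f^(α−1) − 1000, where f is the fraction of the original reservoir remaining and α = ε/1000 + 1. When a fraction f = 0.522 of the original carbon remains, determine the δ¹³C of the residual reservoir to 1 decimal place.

10.6‰

Rayleigh residual: δ_res = (δ₀ + 1000)·f^(α−1) − 1000
α − 1 = -0.01410
f^(α−1) = 0.522^(-0.01410) = 1.009208
δ_res = (1.4 + 1000) × 1.009208 − 1000 = 1010.621 − 1000 = 10.62‰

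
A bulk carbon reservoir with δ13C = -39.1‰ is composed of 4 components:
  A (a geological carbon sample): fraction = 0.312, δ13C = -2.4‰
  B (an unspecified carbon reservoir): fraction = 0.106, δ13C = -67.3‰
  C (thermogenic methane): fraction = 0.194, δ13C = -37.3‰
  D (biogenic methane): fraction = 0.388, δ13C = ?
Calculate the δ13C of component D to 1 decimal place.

-61.8‰

Isotope mass balance: δ_bulk = Σ fᵢ·δᵢ.
-39.1 = 0.312×(-2.4) + 0.106×(-67.3) + 0.194×(-37.3) + 0.388×δ_D
0.388·δ_D = -39.1 − (-15.119) = -23.981
δ_D = -23.981 / 0.388 = -61.81‰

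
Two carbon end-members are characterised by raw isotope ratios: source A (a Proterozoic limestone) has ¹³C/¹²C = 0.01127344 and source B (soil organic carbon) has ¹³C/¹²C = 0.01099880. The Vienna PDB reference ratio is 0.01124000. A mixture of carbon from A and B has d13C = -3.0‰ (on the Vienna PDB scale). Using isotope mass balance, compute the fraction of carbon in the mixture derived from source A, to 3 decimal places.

0.755

δ_A = (0.01127344/0.01124000 − 1)×1000 = (1.002975 − 1)×1000 = 2.975‰
δ_B = (0.01099880/0.01124000 − 1)×1000 = (0.978541 − 1)×1000 = -21.459‰
f_A = (δ_mix − δ_B)/(δ_A − δ_B) = (-3.0 − (-21.459))/(2.975 − (-21.459))
f_A = 18.459 / 24.434 = 0.7555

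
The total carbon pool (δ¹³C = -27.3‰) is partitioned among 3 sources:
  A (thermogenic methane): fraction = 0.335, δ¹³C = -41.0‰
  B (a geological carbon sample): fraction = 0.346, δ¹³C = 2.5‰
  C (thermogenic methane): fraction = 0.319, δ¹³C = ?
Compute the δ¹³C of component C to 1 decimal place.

Isotope mass balance: δ_bulk = Σ fᵢ·δᵢ.
-27.3 = 0.335×(-41.0) + 0.346×(2.5) + 0.319×δ_C
0.319·δ_C = -27.3 − (-12.870) = -14.430
δ_C = -14.430 / 0.319 = -45.24‰

-45.2‰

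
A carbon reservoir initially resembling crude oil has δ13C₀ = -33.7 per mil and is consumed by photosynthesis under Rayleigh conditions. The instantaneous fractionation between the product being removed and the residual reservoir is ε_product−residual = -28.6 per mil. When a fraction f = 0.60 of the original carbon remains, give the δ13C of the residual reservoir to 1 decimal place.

-19.5 per mil

Rayleigh residual: δ_res = (δ₀ + 1000)·f^(α−1) − 1000
α = ε/1000 + 1 = 0.97140, so α − 1 = -0.02860
f^(α−1) = 0.60^(-0.02860) = 1.014717
δ_res = (-33.7 + 1000) × 1.014717 − 1000 = 980.521 − 1000 = -19.48 per mil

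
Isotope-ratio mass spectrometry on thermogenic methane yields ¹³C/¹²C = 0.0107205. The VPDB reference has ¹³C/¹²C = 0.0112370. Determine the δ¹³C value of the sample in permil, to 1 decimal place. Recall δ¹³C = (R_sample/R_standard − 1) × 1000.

δ¹³C = (R_sample / R_standard − 1) × 1000
R_sample / R_standard = 0.0107205 / 0.0112370 = 0.954036
δ¹³C = (0.954036 − 1) × 1000 = -45.96 permil

-46.0 permil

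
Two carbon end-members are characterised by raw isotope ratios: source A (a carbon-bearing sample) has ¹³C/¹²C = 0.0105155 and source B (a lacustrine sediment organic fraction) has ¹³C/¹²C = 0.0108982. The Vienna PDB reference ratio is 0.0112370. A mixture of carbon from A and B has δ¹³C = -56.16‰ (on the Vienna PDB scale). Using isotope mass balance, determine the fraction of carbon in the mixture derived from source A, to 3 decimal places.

0.764

δ_A = (0.0105155/0.0112370 − 1)×1000 = (0.935792 − 1)×1000 = -64.208‰
δ_B = (0.0108982/0.0112370 − 1)×1000 = (0.969850 − 1)×1000 = -30.150‰
f_A = (δ_mix − δ_B)/(δ_A − δ_B) = (-56.16 − (-30.150))/(-64.208 − (-30.150))
f_A = -26.010 / -34.057 = 0.7637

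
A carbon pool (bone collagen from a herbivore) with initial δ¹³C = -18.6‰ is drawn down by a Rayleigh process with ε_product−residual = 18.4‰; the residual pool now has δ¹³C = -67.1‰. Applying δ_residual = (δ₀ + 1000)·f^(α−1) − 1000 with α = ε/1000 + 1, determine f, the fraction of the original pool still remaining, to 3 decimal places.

α − 1 = ε/1000 = 0.0184
(δ_res + 1000)/(δ₀ + 1000) = (-67.1 + 1000)/(-18.6 + 1000) = 932.9/981.4 = 0.950581
f = 0.950581^(1/0.0184) = exp(ln(0.950581)/0.0184) = exp(-0.05068/0.0184)
f = exp(-2.7545) = 0.0636

0.064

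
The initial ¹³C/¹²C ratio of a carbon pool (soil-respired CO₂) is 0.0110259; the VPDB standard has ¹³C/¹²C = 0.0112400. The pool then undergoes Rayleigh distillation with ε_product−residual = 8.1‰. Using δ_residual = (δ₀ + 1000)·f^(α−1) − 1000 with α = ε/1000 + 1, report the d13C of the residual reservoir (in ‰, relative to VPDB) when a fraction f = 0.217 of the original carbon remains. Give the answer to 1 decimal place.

δ₀ = (0.0110259/0.0112400 − 1)×1000 = (0.980952 − 1)×1000 = -19.048‰
α − 1 = ε/1000 = 0.0081
f^(α−1) = 0.217^(0.0081) = 0.987701
δ_res = (-19.048 + 1000) × 0.987701 − 1000 = 968.887 − 1000 = -31.11‰

-31.1‰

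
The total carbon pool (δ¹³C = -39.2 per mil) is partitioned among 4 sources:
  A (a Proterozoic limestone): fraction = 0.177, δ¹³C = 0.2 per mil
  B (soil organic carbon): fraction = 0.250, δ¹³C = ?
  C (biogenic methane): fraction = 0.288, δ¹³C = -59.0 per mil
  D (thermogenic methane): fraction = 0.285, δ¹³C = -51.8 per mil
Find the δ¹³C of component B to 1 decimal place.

Isotope mass balance: δ_bulk = Σ fᵢ·δᵢ.
-39.2 = 0.177×(0.2) + 0.250×δ_B + 0.288×(-59.0) + 0.285×(-51.8)
0.250·δ_B = -39.2 − (-31.720) = -7.480
δ_B = -7.480 / 0.250 = -29.92 per mil

-29.9 per mil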